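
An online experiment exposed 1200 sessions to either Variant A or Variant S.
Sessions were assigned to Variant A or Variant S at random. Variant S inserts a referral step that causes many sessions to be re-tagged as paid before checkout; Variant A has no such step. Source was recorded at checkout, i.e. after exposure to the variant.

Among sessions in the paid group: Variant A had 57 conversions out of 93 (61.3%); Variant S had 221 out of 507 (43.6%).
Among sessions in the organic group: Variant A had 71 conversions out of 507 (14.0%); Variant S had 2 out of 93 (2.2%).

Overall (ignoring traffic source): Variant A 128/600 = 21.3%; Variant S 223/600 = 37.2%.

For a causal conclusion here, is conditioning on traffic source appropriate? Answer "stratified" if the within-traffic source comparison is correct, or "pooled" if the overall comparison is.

pooled

Within every traffic source level Variant A has the higher rate, yet pooled Variant S does — Simpson's reversal.
Because the variant influences traffic source, traffic source is a post-treatment mediator, not a confounder. Stratifying on it would bias the estimate; the causal effect is the crude pooled difference.
Pooled: Variant A 21.3% vs Variant S 37.2%; Variant S is higher overall.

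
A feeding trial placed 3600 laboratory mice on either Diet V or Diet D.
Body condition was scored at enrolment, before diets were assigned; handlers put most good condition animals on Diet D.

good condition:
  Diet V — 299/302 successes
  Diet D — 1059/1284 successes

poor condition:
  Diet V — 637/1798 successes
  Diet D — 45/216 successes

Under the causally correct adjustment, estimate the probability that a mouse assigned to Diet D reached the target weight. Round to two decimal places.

0.48

Starting body condition differs across diets for reasons unrelated to any effect of the diet itself, and it separately predicts the outcome — a classic confounder. We must compare within starting body condition levels.
Standardising Diet D to the population starting body condition mix: 0.441·1059/1284 + 0.559·45/216 = 0.480.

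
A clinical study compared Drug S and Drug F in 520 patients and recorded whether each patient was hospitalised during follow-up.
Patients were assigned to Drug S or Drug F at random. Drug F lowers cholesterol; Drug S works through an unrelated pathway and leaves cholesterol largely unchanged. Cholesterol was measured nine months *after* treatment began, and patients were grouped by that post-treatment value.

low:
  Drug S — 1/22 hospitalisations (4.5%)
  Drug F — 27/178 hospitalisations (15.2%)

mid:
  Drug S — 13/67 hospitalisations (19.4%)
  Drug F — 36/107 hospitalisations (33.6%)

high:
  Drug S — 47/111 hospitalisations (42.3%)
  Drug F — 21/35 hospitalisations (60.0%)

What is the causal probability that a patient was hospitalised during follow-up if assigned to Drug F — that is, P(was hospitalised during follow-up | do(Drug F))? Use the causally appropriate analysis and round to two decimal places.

0.26

The distribution of cholesterol is itself part of what the drug does — it is an intermediate outcome. Holding it fixed would remove that part of the effect; the total effect is the pooled difference.
So P(outcome | do(Drug F)) is just the pooled rate for Drug F: 84/320 = 0.263.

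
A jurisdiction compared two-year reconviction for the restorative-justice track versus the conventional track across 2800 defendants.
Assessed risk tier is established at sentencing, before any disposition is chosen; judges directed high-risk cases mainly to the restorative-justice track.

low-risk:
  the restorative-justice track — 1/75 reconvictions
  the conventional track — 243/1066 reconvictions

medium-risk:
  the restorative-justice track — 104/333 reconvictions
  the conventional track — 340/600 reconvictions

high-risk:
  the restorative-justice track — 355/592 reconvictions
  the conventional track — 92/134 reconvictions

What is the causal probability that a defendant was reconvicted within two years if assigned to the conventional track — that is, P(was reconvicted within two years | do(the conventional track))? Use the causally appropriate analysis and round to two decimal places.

Within every assessed risk tier level the restorative-justice track has the lower rate, yet pooled the conventional track does — Simpson's reversal.
Assessed risk tier is set before the disposition has any effect — it is not caused by the disposition — and it independently drives the outcome. That makes it a confounder, so the causal comparison is within assessed risk tier levels.
Standardising the conventional track to the population assessed risk tier mix: 0.407·243/1066 + 0.333·340/600 + 0.259·92/134 = 0.460.

0.46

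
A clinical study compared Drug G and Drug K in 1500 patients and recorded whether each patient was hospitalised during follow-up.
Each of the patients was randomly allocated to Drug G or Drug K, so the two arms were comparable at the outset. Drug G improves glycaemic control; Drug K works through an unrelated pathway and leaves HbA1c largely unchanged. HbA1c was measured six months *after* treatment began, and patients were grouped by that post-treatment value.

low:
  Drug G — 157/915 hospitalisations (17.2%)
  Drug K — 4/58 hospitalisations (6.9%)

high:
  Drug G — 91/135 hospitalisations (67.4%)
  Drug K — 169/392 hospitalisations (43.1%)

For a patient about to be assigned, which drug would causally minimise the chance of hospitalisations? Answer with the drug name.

HbA1c is recorded after the drug and is itself shifted by it — it sits on the causal path from drug to outcome. Conditioning on a mediator would strip out part of the effect we want; the pooled comparison gives the total causal effect.
Pooled: Drug G 23.6% vs Drug K 38.4%; Drug G is lower overall.

Drug G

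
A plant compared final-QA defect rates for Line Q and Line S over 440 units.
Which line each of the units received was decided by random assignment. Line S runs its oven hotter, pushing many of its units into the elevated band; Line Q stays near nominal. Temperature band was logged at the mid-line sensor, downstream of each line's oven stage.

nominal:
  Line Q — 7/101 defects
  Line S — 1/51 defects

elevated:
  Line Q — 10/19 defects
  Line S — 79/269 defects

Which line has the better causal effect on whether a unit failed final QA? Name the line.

The stratified and pooled comparisons disagree (Line S wins within each in-process temperature band; Line Q wins overall), so the answer turns on the causal role of in-process temperature band.
Because the line influences in-process temperature band, in-process temperature band is a post-treatment mediator, not a confounder. Stratifying on it would bias the estimate; the causal effect is the crude pooled difference.
Pooled: Line Q 14.2% vs Line S 25.0%; Line Q is lower overall.

Line Q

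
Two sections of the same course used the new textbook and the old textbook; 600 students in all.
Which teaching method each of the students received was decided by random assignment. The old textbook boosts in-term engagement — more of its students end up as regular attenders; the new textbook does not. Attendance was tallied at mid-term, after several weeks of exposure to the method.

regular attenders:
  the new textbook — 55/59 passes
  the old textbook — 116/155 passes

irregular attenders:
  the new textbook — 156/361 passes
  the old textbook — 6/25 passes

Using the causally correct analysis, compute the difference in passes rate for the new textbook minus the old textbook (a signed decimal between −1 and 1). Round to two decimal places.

Within every mid-term attendance level the new textbook has the higher rate, yet pooled the old textbook does — Simpson's reversal.
Stratifying would compare teaching methods among students the teaching methods themselves sorted into mid-term attendance groups — a form of selection on an intermediate. The unconditioned pooled rates give the total causal effect.
The causal difference is the pooled difference: 0.502 − 0.678 = -0.175.

-0.18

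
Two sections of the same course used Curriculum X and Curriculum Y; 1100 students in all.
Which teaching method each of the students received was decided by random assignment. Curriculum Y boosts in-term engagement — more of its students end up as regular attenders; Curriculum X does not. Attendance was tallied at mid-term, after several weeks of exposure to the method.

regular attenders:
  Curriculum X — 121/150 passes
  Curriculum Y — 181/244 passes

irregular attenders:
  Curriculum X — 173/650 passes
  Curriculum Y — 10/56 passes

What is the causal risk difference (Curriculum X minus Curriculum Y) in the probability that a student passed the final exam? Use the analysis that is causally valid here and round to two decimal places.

Within every mid-term attendance level Curriculum X has the higher rate, yet pooled Curriculum Y does — Simpson's reversal.
Mid-term attendance is downstream of the teaching method. One should not condition on a consequence of treatment, so the overall rates are the right comparison.
The causal difference is the pooled difference: 0.367 − 0.637 = -0.269.

-0.27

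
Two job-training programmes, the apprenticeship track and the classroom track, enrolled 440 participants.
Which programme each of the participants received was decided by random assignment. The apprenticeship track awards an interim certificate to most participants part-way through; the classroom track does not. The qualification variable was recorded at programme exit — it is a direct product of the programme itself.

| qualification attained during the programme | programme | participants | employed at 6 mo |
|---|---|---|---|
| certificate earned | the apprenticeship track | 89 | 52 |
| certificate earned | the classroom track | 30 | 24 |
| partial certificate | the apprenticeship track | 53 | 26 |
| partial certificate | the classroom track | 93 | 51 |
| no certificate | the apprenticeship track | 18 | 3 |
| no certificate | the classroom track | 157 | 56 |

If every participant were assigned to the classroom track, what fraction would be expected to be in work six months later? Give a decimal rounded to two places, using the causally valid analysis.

0.47

The qualification attained during the programme-specific comparison favours the classroom track throughout, but the pooled figures favour the apprenticeship track. The question is whether to condition on qualification attained during the programme.
Because the programme influences qualification attained during the programme, qualification attained during the programme is a post-treatment mediator, not a confounder. Stratifying on it would bias the estimate; the causal effect is the crude pooled difference.
So P(outcome | do(the classroom track)) is just the pooled rate for the classroom track: 131/280 = 0.468.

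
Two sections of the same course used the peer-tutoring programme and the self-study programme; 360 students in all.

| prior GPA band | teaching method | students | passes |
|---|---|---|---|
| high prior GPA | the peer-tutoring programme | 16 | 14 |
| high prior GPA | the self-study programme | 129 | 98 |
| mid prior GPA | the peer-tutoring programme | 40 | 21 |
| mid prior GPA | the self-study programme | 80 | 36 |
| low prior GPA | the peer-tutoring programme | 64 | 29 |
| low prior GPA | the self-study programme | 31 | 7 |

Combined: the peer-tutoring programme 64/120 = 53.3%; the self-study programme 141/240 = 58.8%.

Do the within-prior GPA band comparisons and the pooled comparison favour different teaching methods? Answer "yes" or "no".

yes

Within each prior GPA band level (high prior GPA 87.5% vs 76.0%; mid prior GPA 52.5% vs 45.0%; low prior GPA 45.3% vs 22.6%), the peer-tutoring programme has the higher rate every time. Pooled: 53.3% vs 58.8% — the self-study programme has the higher rate overall. The two comparisons disagree.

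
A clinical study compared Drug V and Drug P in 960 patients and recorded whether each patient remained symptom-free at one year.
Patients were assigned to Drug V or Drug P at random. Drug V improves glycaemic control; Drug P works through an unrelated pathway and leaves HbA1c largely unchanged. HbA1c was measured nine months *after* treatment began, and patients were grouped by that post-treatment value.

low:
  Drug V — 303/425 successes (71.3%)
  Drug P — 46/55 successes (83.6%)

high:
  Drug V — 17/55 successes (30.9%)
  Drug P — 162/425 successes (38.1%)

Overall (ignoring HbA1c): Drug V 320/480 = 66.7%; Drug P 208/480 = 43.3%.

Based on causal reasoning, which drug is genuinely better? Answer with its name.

HbA1c is recorded after the drug and is itself shifted by it — it sits on the causal path from drug to outcome. Conditioning on a mediator would strip out part of the effect we want; the pooled comparison gives the total causal effect.
Pooled: Drug V 66.7% vs Drug P 43.3%; Drug V is higher overall.

Drug V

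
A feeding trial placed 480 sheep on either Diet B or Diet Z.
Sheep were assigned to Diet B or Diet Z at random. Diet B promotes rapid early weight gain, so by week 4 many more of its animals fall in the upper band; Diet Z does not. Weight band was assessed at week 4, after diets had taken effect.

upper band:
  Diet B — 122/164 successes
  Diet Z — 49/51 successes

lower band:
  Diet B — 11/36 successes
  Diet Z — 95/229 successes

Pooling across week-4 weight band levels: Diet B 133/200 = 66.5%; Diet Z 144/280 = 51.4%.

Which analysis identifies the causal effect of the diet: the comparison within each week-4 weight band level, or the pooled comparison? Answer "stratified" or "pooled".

pooled

The distribution of week-4 weight band is itself part of what the diet does — it is an intermediate outcome. Holding it fixed would remove that part of the effect; the total effect is the pooled difference.
Pooled: Diet B 66.5% vs Diet Z 51.4%; Diet B is higher overall.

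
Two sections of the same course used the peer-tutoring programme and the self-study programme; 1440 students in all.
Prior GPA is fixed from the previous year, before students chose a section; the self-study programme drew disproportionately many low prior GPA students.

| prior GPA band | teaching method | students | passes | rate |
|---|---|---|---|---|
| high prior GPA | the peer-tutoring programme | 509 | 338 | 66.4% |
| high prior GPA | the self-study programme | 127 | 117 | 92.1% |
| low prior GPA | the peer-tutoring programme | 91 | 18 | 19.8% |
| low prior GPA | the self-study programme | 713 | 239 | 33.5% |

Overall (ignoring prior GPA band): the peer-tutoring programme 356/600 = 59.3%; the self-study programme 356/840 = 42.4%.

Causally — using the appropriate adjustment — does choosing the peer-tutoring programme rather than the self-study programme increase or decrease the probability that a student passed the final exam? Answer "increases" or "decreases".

Prior GPA band differs across teaching methods for reasons unrelated to any effect of the teaching method itself, and it separately predicts the outcome — a classic confounder. We must compare within prior GPA band levels.
Within each level — high prior GPA: 66.4% vs 92.1%; low prior GPA: 19.8% vs 33.5% — the self-study programme is higher every time.

decreases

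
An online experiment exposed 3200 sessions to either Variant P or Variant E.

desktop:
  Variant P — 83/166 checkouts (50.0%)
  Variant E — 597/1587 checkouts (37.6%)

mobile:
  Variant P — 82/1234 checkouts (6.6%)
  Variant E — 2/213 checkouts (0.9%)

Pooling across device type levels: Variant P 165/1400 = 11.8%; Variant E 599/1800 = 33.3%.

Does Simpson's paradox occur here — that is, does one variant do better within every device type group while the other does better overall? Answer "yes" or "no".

yes

Within each device type level (desktop 50.0% vs 37.6%; mobile 6.6% vs 0.9%), Variant P has the higher rate every time. Pooled: 11.8% vs 33.3% — Variant E has the higher rate overall. The two comparisons disagree.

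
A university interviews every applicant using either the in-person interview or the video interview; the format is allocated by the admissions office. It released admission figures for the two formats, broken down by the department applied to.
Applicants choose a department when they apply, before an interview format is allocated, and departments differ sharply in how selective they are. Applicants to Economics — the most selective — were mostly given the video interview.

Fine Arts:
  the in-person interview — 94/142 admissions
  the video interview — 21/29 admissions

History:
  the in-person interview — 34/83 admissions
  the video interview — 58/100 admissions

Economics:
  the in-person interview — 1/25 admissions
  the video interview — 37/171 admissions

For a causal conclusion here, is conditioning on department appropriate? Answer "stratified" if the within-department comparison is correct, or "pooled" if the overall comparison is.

Nothing the interview format does changes department; the imbalance is an allocation artefact. With department also predicting the outcome, the pooled figure is confounded, and the within-stratum comparison is the causal one.
Within each level — Fine Arts: 66.2% vs 72.4%; History: 41.0% vs 58.0%; Economics: 4.0% vs 21.6% — the video interview is higher every time.

stratified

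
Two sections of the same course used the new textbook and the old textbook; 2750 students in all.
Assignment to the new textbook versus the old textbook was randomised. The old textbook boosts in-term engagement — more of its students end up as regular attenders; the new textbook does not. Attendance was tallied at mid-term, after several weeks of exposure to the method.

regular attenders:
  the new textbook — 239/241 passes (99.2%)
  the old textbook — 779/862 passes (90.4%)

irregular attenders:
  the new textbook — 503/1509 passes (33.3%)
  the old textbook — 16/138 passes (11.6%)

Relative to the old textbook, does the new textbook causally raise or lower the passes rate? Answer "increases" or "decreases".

decreases

Because the teaching method influences mid-term attendance, mid-term attendance is a post-treatment mediator, not a confounder. Stratifying on it would bias the estimate; the causal effect is the crude pooled difference.
Pooled: the new textbook 42.4% vs the old textbook 79.5%; the old textbook is higher overall.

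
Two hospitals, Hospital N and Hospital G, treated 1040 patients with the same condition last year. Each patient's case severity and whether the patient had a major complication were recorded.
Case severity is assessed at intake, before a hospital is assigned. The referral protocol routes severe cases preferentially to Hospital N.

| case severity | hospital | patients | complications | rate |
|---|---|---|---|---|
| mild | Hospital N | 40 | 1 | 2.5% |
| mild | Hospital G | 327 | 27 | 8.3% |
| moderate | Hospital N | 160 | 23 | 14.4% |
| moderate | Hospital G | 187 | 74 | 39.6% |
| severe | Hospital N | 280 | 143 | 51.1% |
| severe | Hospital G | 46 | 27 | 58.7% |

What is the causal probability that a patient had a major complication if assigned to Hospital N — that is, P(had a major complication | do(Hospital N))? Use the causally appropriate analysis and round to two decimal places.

0.22

Here case severity is a common cause — it drives both which hospital a case falls under and the outcome. The crude comparison mixes populations; the stratum-specific rates are the causally relevant ones.
Standardising Hospital N to the population case severity mix: 0.353·1/40 + 0.334·23/160 + 0.313·143/280 = 0.217.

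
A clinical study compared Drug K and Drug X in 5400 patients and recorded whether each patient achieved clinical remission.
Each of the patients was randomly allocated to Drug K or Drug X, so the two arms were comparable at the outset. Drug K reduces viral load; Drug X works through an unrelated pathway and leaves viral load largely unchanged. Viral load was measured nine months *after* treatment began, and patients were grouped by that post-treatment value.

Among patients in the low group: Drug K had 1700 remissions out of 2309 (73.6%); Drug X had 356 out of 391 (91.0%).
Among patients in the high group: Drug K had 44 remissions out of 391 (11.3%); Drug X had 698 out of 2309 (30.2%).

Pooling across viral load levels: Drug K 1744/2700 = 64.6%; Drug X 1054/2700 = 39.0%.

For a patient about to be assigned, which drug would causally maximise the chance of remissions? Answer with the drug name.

Drug X is higher inside every viral load stratum but Drug K is higher in aggregate. Whether to stratify depends on how viral load relates to the drug.
Viral load here is a post-treatment variable shaped by the drug; conditioning on it would introduce bias rather than remove it. The overall comparison is the causal one.
Pooled: Drug K 64.6% vs Drug X 39.0%; Drug K is higher overall.

Drug K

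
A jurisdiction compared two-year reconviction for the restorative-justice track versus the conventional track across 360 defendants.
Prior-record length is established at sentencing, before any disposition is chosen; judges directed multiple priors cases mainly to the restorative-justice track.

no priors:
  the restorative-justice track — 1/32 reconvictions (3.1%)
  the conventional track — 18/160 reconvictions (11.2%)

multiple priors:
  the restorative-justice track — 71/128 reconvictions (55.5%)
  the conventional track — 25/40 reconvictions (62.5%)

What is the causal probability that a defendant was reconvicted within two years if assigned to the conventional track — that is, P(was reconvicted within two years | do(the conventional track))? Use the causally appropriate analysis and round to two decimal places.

0.35

Nothing the disposition does changes prior-record length; the imbalance is an allocation artefact. With prior-record length also predicting the outcome, the pooled figure is confounded, and the within-stratum comparison is the causal one.
Standardising the conventional track to the population prior-record length mix: 0.533·18/160 + 0.467·25/40 = 0.352.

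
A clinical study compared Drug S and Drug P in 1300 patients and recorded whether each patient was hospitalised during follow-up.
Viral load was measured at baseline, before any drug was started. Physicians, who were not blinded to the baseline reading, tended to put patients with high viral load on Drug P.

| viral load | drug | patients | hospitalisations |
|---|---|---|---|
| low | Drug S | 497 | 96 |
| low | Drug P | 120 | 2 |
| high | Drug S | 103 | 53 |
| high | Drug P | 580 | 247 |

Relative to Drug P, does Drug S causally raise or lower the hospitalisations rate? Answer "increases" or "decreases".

The viral load-specific comparison favours Drug P throughout, but the pooled figures favour Drug S. The question is whether to condition on viral load.
Viral load is set before the drug has any effect — it is not caused by the drug — and it independently drives the outcome. That makes it a confounder, so the causal comparison is within viral load levels.
Within each level — low: 19.3% vs 1.7%; high: 51.5% vs 42.6% — Drug P is lower every time.

increases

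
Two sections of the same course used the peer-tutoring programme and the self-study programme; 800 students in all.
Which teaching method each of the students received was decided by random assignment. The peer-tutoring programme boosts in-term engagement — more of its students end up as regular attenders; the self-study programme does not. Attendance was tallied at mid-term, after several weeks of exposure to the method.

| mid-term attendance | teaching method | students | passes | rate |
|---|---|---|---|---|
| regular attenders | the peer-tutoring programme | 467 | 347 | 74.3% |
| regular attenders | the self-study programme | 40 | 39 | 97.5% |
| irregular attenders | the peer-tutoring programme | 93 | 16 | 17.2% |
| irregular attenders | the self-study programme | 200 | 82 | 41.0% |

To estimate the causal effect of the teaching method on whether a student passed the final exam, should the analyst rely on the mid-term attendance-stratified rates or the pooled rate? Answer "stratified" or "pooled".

Mid-term attendance is recorded after the teaching method and is itself shifted by it — it sits on the causal path from teaching method to outcome. Conditioning on a mediator would strip out part of the effect we want; the pooled comparison gives the total causal effect.
Pooled: the peer-tutoring programme 64.8% vs the self-study programme 50.4%; the peer-tutoring programme is higher overall.

pooled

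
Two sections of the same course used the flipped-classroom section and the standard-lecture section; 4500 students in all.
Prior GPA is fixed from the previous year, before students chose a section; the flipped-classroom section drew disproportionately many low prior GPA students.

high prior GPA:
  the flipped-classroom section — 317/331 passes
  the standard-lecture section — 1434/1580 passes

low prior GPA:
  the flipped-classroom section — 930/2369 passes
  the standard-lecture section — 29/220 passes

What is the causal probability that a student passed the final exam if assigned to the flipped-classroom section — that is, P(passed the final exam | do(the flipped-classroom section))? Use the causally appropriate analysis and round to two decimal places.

0.63

Within every prior GPA band level the flipped-classroom section has the higher rate, yet pooled the standard-lecture section does — Simpson's reversal.
Here prior GPA band is a common cause — it drives both which teaching method a case falls under and the outcome. The crude comparison mixes populations; the stratum-specific rates are the causally relevant ones.
Standardising the flipped-classroom section to the population prior GPA band mix: 0.425·317/331 + 0.575·930/2369 = 0.633.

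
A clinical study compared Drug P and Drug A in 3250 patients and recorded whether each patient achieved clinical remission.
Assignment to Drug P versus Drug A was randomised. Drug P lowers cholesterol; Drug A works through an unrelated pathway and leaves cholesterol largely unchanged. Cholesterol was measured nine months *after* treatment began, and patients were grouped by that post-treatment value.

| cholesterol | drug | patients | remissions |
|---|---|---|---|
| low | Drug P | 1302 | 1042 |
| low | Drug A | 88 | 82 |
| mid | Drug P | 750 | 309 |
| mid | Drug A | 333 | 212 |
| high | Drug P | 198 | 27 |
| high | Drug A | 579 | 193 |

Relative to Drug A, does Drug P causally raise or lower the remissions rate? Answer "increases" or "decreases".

increases

The cholesterol-specific comparison favours Drug A throughout, but the pooled figures favour Drug P. The question is whether to condition on cholesterol.
Because the drug influences cholesterol, cholesterol is a post-treatment mediator, not a confounder. Stratifying on it would bias the estimate; the causal effect is the crude pooled difference.
Pooled: Drug P 61.2% vs Drug A 48.7%; Drug P is higher overall.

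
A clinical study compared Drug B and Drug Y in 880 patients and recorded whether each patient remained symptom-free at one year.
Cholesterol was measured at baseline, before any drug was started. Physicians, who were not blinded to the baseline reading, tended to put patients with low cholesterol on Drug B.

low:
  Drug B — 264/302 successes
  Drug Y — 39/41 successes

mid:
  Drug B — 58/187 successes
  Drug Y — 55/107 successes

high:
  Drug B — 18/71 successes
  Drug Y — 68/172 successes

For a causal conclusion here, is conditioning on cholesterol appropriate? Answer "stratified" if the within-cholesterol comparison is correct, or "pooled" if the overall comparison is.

Drug Y is higher inside every cholesterol stratum but Drug B is higher in aggregate. Whether to stratify depends on how cholesterol relates to the drug.
The imbalance in cholesterol arose from how patients were allocated, not from anything the drug did; and cholesterol independently affects the outcome. The pooled gap is confounded — condition on cholesterol.
Within each level — low: 87.4% vs 95.1%; mid: 31.0% vs 51.4%; high: 25.4% vs 39.5% — Drug Y is higher every time.

stratified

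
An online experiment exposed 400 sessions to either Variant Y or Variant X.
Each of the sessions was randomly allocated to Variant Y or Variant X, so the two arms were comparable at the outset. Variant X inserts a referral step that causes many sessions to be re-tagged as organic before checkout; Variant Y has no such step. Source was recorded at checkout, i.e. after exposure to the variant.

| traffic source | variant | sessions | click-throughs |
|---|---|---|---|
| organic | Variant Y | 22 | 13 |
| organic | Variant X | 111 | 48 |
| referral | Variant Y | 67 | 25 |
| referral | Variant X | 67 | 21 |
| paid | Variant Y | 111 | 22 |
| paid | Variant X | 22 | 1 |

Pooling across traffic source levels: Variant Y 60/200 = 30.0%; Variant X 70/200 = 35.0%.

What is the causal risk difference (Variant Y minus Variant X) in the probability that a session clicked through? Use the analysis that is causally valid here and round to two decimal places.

Within every traffic source level Variant Y has the higher rate, yet pooled Variant X does — Simpson's reversal.
Traffic source is recorded after the variant and is itself shifted by it — it sits on the causal path from variant to outcome. Conditioning on a mediator would strip out part of the effect we want; the pooled comparison gives the total causal effect.
The causal difference is the pooled difference: 0.300 − 0.350 = -0.050.

-0.05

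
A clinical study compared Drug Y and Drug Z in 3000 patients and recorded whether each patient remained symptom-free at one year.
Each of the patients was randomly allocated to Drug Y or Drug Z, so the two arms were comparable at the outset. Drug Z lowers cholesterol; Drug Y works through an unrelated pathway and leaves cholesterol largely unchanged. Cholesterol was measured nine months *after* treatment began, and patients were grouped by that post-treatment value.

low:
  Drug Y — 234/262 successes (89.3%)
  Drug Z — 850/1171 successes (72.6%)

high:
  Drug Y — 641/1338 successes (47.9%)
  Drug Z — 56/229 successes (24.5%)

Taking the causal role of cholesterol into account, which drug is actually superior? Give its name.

Drug Z

Cholesterol here is a post-treatment variable shaped by the drug; conditioning on it would introduce bias rather than remove it. The overall comparison is the causal one.
Pooled: Drug Y 54.7% vs Drug Z 64.7%; Drug Z is higher overall.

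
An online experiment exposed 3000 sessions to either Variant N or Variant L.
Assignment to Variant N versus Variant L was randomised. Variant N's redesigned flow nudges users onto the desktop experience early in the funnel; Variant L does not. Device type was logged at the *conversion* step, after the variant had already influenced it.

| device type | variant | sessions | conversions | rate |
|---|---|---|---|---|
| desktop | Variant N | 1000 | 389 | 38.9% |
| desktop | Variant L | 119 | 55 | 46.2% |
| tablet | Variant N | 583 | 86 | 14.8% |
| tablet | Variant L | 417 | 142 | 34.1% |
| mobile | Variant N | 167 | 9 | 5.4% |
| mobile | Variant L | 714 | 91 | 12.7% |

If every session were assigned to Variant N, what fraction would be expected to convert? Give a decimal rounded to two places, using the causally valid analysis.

0.28

Within every device type level Variant L has the higher rate, yet pooled Variant N does — Simpson's reversal.
Because the variant influences device type, device type is a post-treatment mediator, not a confounder. Stratifying on it would bias the estimate; the causal effect is the crude pooled difference.
So P(outcome | do(Variant N)) is just the pooled rate for Variant N: 484/1750 = 0.277.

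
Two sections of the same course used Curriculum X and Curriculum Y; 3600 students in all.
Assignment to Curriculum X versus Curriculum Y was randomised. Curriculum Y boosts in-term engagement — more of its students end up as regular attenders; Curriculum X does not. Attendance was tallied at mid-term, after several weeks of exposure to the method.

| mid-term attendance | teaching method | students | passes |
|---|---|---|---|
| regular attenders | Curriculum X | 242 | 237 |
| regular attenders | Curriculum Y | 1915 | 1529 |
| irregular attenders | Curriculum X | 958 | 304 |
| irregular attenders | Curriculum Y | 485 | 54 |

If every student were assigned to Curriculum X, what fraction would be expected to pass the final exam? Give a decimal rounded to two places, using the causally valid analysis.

The mid-term attendance-specific comparison favours Curriculum X throughout, but the pooled figures favour Curriculum Y. The question is whether to condition on mid-term attendance.
Mid-term attendance here is a post-treatment variable shaped by the teaching method; conditioning on it would introduce bias rather than remove it. The overall comparison is the causal one.
So P(outcome | do(Curriculum X)) is just the pooled rate for Curriculum X: 541/1200 = 0.451.

0.45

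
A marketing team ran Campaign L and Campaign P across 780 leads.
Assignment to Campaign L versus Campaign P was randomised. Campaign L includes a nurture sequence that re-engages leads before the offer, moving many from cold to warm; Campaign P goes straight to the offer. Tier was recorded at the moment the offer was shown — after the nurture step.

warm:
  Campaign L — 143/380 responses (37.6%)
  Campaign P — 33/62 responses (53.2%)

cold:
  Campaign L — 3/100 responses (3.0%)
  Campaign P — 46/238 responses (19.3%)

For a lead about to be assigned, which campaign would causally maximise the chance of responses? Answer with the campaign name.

Within every engagement tier level Campaign P has the higher rate, yet pooled Campaign L does — Simpson's reversal.
Engagement tier is recorded after the campaign and is itself shifted by it — it sits on the causal path from campaign to outcome. Conditioning on a mediator would strip out part of the effect we want; the pooled comparison gives the total causal effect.
Pooled: Campaign L 30.4% vs Campaign P 26.3%; Campaign L is higher overall.

Campaign L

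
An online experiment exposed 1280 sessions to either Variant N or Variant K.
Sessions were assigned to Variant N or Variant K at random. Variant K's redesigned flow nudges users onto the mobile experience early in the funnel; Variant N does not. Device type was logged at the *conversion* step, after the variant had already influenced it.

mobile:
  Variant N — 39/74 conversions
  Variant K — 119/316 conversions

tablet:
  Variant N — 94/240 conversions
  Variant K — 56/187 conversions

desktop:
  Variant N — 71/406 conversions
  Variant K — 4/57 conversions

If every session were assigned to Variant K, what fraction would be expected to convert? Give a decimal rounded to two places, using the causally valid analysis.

0.32

Because the variant influences device type, device type is a post-treatment mediator, not a confounder. Stratifying on it would bias the estimate; the causal effect is the crude pooled difference.
So P(outcome | do(Variant K)) is just the pooled rate for Variant K: 179/560 = 0.320.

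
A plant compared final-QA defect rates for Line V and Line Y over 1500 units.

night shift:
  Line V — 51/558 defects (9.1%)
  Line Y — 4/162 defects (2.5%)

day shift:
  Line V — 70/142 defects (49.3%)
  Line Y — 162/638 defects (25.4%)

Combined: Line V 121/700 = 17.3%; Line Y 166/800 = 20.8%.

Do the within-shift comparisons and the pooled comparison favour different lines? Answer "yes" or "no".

Within each shift level (night shift 9.1% vs 2.5%; day shift 49.3% vs 25.4%), Line Y has the lower rate every time. Pooled: 17.3% vs 20.8% — Line V has the lower rate overall. The two comparisons disagree.

yes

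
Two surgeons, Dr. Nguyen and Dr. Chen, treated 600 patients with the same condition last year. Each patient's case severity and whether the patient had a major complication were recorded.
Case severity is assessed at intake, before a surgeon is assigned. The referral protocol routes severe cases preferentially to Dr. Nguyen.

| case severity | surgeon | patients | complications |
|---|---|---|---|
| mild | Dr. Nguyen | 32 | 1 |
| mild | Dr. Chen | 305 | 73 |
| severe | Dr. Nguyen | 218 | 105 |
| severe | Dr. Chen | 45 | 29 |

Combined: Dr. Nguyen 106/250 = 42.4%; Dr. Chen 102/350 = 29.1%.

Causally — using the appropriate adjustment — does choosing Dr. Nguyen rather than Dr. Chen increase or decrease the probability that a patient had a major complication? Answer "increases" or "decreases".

Since case severity is a pre-existing factor (not a product of the surgeon) and it affects the outcome on its own, it is a confounder. The stratified rates, not the pooled rate, identify the causal effect.
Within each level — mild: 3.1% vs 23.9%; severe: 48.2% vs 64.4% — Dr. Nguyen is lower every time.

decreases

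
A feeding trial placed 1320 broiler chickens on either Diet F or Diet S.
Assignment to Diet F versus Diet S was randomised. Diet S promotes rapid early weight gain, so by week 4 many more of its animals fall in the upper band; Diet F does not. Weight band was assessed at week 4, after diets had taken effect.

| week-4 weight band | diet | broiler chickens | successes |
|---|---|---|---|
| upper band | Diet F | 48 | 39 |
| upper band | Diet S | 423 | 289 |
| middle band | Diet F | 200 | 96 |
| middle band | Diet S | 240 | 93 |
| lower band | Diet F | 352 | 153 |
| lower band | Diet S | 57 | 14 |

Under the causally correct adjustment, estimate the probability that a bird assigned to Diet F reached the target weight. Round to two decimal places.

Diet F is higher inside every week-4 weight band stratum but Diet S is higher in aggregate. Whether to stratify depends on how week-4 weight band relates to the diet.
Week-4 weight band lies on the pathway diet → week-4 weight band → outcome, so adjusting for it blocks the indirect effect. For the total causal effect of diet, use the unadjusted pooled rates.
So P(outcome | do(Diet F)) is just the pooled rate for Diet F: 288/600 = 0.480.

0.48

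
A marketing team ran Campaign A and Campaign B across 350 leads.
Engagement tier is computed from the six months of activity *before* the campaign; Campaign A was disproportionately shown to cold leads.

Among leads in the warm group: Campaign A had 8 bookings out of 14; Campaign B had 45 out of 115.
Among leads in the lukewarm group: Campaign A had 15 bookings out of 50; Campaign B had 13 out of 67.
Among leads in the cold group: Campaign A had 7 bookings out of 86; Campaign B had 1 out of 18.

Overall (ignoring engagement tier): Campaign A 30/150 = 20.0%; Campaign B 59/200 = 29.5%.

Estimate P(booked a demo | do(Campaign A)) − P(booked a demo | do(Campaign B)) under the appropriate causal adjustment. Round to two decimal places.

The stratified and pooled comparisons disagree (Campaign A wins within each engagement tier; Campaign B wins overall), so the answer turns on the causal role of engagement tier.
Engagement tier is set before the campaign has any effect — it is not caused by the campaign — and it independently drives the outcome. That makes it a confounder, so the causal comparison is within engagement tier levels.
Adjusting over the population distribution of engagement tier: 0.369·(0.571−0.391) + 0.334·(0.300−0.194) + 0.297·(0.081−0.056) = +0.109.

+0.11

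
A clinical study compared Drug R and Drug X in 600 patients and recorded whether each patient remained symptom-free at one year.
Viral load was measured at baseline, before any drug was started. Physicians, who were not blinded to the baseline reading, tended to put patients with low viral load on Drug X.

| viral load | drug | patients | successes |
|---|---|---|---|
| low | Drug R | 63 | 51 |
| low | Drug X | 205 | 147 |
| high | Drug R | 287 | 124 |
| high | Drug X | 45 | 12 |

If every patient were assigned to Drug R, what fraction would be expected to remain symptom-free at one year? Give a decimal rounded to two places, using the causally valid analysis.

0.60

Drug R is higher inside every viral load stratum but Drug X is higher in aggregate. Whether to stratify depends on how viral load relates to the drug.
Viral load differs across drugs for reasons unrelated to any effect of the drug itself, and it separately predicts the outcome — a classic confounder. We must compare within viral load levels.
Standardising Drug R to the population viral load mix: 0.447·51/63 + 0.553·124/287 = 0.601.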